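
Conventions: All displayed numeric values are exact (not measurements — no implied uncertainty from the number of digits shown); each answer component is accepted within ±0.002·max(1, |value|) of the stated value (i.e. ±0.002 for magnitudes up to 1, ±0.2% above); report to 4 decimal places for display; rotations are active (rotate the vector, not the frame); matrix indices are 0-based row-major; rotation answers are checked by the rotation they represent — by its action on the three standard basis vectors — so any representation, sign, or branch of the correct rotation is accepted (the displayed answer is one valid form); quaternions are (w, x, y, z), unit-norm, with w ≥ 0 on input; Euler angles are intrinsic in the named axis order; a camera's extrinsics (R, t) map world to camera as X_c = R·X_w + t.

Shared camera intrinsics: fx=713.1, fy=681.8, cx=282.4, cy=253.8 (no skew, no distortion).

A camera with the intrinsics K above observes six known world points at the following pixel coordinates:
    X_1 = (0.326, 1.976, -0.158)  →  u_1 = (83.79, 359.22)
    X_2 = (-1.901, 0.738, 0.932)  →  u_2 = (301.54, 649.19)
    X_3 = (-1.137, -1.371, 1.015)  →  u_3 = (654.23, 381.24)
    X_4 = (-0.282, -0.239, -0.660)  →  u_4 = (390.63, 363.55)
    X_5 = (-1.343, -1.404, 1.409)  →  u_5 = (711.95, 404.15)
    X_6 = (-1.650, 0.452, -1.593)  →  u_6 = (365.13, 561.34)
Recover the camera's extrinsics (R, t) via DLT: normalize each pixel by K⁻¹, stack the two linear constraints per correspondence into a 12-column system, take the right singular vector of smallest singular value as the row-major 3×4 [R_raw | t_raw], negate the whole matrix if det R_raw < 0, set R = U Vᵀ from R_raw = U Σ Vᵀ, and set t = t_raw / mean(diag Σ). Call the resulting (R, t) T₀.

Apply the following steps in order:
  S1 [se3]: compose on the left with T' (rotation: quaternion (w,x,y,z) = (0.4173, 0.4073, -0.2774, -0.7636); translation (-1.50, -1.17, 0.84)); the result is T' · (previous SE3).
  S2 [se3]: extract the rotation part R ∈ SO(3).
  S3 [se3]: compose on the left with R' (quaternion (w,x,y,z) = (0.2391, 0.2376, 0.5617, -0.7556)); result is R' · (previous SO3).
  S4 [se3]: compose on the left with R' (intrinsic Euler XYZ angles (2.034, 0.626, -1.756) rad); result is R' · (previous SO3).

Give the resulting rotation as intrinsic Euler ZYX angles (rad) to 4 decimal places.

rotation (euler_zyx) = (1.7080, 0.8964, 0.1321)

source (pnp_recover): camera pose = R=[-0.2616 -0.9533 -0.1509; -0.8778 0.3000 -0.3734; 0.4012 0.0348 -0.9153], t=(0.4400, 0.4700, 5.0603)
after S1 (compose_se3): R=[-0.6198 0.3987 0.6759; 0.6964 0.6765 0.2396; -0.3617 0.6192 -0.6969], t=(-5.7663, -1.3603, 3.6298)
after S2 (rot_of_se3): [-0.6198 0.3987 0.6759; 0.6964 0.6765 0.2396; -0.3617 0.6192 -0.6969]
after S3 (compose_so3): [0.9492 0.0608 -0.3088; 0.2293 -0.8059 0.5459; -0.2157 -0.5890 -0.7789]
after S4 (compose_so3): [-0.0854 -0.9960 0.0246; 0.6186 -0.0337 0.7850; -0.7811 0.0822 0.6190]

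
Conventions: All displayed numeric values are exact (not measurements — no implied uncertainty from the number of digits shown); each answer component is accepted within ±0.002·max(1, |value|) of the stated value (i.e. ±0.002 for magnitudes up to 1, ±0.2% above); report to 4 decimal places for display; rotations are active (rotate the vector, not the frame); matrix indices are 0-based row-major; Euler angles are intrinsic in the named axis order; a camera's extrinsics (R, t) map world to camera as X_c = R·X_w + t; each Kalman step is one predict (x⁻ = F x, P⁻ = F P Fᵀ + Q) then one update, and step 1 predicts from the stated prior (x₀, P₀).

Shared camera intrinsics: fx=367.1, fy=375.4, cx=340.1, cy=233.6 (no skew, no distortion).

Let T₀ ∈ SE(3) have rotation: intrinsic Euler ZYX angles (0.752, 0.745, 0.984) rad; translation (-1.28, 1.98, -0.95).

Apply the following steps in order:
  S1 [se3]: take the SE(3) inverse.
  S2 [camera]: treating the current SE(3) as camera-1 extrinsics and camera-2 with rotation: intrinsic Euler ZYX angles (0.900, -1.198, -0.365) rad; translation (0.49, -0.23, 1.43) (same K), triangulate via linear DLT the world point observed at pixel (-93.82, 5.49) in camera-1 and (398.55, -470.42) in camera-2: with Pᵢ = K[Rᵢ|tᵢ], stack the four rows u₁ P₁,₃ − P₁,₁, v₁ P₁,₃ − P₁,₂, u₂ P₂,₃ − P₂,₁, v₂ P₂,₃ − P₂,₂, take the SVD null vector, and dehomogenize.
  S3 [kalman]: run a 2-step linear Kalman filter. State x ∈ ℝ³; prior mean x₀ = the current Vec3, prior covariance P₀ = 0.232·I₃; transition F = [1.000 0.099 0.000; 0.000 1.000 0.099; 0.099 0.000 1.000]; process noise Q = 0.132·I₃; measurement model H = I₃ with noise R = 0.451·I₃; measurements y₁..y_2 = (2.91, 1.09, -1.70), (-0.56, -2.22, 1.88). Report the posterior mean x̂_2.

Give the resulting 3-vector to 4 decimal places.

result = (0.1777, -1.1971, 0.7972)

after S1 (invert_se3): R=[0.5369 0.5021 -0.6780; 0.0341 0.7900 0.6121; 0.8430 -0.3517 0.4070], t=(-0.9511, -0.9391, 2.1621)
after S2 (triangulate): (-0.7741, -1.8613, 1.3043)
after S3 (kf_track): (0.1777, -1.1971, 0.7972)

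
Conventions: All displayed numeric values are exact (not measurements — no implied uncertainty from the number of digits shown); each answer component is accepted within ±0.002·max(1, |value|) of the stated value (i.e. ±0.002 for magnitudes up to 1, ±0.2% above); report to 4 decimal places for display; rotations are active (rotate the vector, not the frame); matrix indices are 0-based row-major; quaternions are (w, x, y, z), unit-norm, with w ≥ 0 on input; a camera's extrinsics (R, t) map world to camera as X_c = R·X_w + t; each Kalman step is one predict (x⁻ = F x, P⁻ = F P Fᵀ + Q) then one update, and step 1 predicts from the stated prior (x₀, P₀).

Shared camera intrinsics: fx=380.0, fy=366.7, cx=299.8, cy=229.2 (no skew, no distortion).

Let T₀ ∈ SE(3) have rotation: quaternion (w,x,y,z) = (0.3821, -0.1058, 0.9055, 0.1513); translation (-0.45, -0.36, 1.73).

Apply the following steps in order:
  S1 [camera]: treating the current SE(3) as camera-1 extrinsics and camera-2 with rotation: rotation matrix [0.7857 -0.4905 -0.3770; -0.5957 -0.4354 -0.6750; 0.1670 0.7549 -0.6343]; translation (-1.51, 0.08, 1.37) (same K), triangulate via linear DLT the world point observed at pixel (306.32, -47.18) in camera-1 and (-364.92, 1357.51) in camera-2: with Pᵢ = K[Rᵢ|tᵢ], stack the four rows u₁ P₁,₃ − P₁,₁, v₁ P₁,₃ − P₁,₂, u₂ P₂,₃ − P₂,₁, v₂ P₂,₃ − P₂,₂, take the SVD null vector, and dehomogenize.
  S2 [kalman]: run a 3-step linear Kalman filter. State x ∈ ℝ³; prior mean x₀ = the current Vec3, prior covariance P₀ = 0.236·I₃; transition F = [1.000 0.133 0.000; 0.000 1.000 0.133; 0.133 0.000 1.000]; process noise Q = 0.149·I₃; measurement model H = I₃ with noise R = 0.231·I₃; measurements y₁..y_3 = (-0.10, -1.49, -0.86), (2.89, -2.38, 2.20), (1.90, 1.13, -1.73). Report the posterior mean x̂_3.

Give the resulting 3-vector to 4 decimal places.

result = (1.5440, -0.2417, -0.4105)

after S1 (triangulate): (-0.9642, -1.5630, -0.9754)
after S2 (kf_track): (1.5440, -0.2417, -0.4105)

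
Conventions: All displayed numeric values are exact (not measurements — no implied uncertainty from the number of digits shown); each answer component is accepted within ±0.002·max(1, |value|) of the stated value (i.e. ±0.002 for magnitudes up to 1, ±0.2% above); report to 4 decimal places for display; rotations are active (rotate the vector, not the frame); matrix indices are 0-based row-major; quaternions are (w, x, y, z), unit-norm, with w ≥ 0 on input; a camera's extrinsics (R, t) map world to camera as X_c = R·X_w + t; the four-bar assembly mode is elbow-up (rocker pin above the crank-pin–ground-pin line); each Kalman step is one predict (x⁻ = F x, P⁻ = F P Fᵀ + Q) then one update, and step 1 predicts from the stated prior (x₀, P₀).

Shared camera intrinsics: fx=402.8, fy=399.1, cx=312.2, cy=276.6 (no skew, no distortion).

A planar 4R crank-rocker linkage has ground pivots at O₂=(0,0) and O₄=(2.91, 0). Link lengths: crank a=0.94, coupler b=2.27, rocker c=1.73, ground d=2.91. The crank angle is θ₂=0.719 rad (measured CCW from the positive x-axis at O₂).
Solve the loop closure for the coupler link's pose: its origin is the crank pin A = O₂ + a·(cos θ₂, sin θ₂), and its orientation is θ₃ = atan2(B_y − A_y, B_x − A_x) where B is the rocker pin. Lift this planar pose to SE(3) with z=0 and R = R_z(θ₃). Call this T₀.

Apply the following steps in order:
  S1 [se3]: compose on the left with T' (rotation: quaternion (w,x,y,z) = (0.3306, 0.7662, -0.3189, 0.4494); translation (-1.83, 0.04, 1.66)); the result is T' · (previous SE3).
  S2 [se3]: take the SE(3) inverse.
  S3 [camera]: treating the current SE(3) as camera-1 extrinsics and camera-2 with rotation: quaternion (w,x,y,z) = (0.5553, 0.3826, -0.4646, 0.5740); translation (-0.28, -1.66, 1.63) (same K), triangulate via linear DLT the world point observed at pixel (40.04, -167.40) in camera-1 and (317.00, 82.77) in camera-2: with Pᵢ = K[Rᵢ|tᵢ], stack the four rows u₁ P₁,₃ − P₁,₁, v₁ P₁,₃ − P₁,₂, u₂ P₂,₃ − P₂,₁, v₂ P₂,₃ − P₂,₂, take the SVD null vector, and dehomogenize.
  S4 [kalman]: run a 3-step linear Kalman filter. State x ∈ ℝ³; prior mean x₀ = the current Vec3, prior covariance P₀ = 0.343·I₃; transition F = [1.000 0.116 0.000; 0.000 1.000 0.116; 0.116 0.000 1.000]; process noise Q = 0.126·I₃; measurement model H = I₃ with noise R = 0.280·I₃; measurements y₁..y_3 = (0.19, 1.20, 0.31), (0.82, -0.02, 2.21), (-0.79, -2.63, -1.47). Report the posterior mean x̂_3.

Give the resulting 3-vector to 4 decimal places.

result = (-0.0623, -1.1541, -0.0565)

source (fourbar_fk): coupler pose = R=[0.8754 -0.4834 0.0000; 0.4834 0.8754 0.0000; 0.0000 0.0000 1.0000], t=(0.7073, 0.6191, 0.0000)
after S1 (compose_se3): R=[-0.0361 -0.8777 0.4778; -0.4471 -0.4134 -0.7932; 0.8938 -0.2423 -0.3775], t=(-2.0387, -0.4533, 2.4324)
after S2 (invert_se3): R=[-0.0361 -0.4471 0.8938; -0.8777 -0.4134 -0.2423; 0.4778 -0.7932 -0.3775], t=(-2.4503, -1.3875, 1.5327)
after S3 (triangulate): (1.8047, -0.5345, 0.5822)
after S4 (kf_track): (-0.0623, -1.1541, -0.0565)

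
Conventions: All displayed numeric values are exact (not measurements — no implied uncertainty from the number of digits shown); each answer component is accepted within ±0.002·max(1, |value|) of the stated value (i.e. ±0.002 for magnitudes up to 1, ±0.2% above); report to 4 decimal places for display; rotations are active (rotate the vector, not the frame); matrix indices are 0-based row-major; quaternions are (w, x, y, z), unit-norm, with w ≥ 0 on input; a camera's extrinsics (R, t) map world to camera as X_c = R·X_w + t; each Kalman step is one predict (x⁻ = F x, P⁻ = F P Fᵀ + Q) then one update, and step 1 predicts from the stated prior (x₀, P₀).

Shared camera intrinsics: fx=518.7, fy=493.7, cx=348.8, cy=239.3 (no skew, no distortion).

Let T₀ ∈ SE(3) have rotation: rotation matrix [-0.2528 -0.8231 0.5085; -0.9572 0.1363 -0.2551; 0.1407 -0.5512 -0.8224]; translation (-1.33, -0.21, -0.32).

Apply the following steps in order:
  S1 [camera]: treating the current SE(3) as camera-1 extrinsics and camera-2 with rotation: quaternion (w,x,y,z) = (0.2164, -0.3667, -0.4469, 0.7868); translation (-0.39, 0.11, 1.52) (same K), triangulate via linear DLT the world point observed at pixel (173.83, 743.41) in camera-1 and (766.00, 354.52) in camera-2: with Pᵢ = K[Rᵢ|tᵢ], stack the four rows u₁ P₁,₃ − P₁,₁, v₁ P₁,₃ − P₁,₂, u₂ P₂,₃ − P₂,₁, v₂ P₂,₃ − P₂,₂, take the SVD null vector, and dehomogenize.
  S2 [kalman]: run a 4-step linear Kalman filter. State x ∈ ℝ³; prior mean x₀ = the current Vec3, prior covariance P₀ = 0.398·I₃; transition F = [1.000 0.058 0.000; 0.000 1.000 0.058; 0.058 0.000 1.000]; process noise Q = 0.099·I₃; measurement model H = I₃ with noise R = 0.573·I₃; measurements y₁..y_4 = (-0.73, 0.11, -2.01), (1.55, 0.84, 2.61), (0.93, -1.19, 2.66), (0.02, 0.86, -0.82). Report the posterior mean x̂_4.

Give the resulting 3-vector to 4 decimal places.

after S1 (triangulate): (-1.8690, -1.4887, -1.9388)
after S2 (kf_track): (0.1473, 0.0079, 0.2849)

result = (0.1473, 0.0079, 0.2849)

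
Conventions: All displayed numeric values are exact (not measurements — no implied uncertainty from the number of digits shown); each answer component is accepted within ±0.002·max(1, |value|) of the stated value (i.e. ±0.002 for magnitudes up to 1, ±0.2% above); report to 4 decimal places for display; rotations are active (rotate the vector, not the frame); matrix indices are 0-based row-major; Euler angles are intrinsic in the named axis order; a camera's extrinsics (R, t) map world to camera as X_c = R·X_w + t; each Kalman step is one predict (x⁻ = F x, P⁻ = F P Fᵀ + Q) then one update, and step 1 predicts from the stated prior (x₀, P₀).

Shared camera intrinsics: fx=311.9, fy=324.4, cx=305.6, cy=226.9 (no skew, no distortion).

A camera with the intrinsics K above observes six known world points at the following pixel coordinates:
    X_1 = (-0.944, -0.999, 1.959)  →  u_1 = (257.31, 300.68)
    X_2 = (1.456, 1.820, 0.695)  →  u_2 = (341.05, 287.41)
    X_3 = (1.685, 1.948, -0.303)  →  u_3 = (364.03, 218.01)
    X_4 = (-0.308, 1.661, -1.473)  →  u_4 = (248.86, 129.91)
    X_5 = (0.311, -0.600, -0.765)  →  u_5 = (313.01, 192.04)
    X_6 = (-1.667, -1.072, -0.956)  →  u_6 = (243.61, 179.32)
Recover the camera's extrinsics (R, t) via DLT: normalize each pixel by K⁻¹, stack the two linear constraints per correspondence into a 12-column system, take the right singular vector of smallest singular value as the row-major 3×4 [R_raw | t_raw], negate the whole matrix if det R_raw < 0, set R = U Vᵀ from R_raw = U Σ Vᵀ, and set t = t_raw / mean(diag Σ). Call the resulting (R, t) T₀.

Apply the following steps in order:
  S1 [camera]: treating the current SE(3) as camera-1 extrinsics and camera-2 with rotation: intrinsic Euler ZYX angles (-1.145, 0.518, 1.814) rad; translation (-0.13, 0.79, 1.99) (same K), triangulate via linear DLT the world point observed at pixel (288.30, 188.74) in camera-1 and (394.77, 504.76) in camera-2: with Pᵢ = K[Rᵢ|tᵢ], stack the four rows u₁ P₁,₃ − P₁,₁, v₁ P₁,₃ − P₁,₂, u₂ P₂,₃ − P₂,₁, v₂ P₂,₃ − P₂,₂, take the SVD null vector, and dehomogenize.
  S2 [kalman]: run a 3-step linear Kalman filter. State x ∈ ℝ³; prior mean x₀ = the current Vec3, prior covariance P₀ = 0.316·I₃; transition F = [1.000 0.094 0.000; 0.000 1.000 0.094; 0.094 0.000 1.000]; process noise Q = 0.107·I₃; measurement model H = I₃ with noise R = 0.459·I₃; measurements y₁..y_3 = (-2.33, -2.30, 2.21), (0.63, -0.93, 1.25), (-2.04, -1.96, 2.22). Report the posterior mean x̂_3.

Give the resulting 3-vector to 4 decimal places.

source (pnp_recover): camera pose = R=[0.9627 -0.2496 -0.1045; 0.1113 0.0131 0.9937; -0.2467 -0.9682 0.0404], t=(-0.3601, -0.0299, 6.6307)
after S1 (triangulate): (-0.2766, -0.5749, -0.7865)
after S2 (kf_track): (-1.1784, -1.4083, 1.3046)

result = (-1.1784, -1.4083, 1.3046)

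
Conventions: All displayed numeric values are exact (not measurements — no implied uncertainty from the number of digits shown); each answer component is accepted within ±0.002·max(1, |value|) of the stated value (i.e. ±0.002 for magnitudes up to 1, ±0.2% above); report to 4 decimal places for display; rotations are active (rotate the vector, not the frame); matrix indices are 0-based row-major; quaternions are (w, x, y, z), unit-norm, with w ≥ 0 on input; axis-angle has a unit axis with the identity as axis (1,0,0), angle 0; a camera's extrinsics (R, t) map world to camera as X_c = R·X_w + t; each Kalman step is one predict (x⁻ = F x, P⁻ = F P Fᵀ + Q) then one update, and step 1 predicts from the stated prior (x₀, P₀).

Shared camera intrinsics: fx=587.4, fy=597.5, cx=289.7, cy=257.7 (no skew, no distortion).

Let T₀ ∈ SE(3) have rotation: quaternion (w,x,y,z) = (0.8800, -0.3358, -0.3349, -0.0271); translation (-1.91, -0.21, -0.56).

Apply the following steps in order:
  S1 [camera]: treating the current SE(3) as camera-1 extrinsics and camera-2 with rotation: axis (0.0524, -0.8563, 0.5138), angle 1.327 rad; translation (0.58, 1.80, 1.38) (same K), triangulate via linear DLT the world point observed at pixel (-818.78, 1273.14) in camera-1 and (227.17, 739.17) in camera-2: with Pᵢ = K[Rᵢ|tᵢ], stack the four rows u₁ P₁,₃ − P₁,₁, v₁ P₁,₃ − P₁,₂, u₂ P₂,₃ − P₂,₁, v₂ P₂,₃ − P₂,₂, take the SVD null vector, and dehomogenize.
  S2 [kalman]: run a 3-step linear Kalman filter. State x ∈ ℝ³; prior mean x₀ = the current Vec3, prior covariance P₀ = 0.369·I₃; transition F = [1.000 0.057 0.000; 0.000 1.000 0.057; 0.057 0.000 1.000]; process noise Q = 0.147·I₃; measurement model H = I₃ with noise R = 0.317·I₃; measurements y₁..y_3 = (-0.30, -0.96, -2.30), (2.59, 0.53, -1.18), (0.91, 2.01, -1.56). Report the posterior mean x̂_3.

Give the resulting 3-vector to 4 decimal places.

result = (1.2257, 0.9901, -1.2375)

after S1 (triangulate): (1.4693, 0.5209, 1.2110)
after S2 (kf_track): (1.2257, 0.9901, -1.2375)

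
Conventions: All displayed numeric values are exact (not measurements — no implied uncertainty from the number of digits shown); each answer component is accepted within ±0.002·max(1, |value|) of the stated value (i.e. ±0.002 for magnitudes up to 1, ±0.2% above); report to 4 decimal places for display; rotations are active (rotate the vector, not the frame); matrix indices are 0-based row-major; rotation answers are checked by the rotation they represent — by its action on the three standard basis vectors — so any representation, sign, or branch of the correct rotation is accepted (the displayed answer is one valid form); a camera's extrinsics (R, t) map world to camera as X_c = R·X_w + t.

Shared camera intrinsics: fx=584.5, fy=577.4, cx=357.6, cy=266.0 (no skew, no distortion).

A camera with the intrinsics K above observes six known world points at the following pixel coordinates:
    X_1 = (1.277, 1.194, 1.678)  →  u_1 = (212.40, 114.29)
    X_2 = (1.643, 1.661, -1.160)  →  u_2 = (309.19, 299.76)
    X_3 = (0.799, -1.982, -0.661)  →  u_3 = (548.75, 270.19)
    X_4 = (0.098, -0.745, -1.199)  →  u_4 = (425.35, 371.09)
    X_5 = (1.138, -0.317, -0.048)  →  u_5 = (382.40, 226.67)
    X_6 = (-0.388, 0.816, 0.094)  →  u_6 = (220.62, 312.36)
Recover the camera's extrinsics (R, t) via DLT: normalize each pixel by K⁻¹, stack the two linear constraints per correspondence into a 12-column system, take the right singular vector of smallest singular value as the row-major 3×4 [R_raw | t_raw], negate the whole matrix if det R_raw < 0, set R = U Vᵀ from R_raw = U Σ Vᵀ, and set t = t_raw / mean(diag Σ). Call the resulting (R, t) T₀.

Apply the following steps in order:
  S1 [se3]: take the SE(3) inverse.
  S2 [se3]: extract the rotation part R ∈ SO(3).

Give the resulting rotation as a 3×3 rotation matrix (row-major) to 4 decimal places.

rotation (matrix) = ((0.4107, -0.5548, 0.7236), (-0.8129, 0.1366, 0.5662), (-0.4130, -0.8207, -0.3948))

source (pnp_recover): camera pose = R=[0.4107 -0.8129 -0.4130; -0.5548 0.1366 -0.8207; 0.7236 0.5662 -0.3948], t=(-0.4800, 0.2100, 5.5802)
after S1 (invert_se3): R=[0.4107 -0.5548 0.7236; -0.8129 0.1366 0.5662; -0.4130 -0.8207 -0.3948], t=(-3.7240, -3.5782, 2.1773)
after S2 (rot_of_se3): [0.4107 -0.5548 0.7236; -0.8129 0.1366 0.5662; -0.4130 -0.8207 -0.3948]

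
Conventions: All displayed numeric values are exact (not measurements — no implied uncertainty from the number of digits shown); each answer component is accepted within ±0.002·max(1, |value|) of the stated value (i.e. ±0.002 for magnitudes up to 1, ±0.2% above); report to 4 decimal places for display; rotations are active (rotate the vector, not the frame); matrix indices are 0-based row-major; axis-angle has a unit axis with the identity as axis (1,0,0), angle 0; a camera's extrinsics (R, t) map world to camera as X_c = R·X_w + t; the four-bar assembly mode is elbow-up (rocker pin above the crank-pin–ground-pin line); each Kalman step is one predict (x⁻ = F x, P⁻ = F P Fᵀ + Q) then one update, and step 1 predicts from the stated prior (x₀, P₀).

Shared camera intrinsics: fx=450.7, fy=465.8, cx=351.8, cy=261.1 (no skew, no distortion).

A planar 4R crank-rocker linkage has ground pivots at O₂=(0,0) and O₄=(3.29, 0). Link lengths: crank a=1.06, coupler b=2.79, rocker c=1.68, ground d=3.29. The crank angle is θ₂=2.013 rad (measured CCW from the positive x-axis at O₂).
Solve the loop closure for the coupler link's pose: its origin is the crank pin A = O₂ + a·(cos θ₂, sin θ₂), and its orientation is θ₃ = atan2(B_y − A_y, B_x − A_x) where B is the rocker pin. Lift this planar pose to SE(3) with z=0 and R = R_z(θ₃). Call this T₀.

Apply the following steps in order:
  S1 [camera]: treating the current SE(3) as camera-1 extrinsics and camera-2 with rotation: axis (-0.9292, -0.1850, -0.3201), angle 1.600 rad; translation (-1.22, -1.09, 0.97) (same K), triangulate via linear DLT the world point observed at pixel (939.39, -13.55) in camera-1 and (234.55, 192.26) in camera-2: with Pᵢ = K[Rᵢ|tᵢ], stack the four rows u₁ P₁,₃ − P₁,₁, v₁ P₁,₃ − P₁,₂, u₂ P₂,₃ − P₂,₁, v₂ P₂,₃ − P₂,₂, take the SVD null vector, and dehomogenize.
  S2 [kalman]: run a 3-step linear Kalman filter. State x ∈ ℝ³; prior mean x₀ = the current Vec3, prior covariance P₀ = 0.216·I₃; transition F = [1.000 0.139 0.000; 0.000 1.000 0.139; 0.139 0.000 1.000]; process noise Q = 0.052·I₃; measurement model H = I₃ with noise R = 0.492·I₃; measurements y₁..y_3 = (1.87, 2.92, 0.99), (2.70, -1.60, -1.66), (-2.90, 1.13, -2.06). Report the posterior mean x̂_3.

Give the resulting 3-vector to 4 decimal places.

source (fourbar_fk): coupler pose = R=[0.9894 -0.1449 0.0000; 0.1449 0.9894 0.0000; 0.0000 0.0000 1.0000], t=(-0.4536, 0.9580, 0.0000)
after S1 (triangulate): (1.3166, -1.6591, 0.8357)
after S2 (kf_track): (0.2336, -0.1973, -0.3139)

result = (0.2336, -0.1973, -0.3139)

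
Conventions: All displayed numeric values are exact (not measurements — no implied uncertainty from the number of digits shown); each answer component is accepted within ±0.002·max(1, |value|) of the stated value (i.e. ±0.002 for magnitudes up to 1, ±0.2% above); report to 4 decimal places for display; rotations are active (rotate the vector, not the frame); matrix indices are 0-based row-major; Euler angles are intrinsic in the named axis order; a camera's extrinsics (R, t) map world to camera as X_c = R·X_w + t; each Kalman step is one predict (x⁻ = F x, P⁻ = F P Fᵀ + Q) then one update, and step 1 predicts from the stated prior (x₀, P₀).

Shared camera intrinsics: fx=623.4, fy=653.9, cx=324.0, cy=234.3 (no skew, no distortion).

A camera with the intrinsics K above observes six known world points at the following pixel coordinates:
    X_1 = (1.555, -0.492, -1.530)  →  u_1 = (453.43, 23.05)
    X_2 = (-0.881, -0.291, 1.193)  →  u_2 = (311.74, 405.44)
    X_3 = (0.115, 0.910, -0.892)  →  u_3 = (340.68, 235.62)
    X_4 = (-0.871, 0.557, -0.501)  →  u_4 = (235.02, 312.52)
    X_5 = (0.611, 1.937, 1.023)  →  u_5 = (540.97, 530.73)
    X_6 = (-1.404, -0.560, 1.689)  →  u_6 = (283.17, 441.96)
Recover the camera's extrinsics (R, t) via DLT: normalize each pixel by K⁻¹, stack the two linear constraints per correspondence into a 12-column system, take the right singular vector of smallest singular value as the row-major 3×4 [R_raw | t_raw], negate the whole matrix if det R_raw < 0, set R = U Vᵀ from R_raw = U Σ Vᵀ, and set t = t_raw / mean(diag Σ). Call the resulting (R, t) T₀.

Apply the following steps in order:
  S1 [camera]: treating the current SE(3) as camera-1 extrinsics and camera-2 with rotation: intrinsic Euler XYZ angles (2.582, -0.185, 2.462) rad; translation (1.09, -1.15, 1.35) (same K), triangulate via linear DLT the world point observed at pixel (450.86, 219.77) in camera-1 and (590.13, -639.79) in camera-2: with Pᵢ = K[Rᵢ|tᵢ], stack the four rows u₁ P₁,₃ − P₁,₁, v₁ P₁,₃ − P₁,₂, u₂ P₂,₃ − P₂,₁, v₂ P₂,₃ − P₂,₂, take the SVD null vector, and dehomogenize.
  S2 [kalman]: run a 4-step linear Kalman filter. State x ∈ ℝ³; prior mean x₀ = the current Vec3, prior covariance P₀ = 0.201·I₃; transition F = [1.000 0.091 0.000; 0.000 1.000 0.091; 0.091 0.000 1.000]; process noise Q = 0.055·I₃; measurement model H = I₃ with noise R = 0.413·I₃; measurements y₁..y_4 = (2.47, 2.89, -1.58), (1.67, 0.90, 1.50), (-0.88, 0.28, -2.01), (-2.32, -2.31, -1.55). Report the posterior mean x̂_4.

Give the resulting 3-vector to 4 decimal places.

source (pnp_recover): camera pose = R=[0.9193 0.0956 0.3818; -0.3860 0.4077 0.8275; -0.0765 -0.9081 0.4117], t=(0.2600, 0.4200, 5.4001)
after S1 (triangulate): (1.0926, -0.9909, 0.3199)
after S2 (kf_track): (-0.2364, -0.5611, -0.8035)

result = (-0.2364, -0.5611, -0.8035)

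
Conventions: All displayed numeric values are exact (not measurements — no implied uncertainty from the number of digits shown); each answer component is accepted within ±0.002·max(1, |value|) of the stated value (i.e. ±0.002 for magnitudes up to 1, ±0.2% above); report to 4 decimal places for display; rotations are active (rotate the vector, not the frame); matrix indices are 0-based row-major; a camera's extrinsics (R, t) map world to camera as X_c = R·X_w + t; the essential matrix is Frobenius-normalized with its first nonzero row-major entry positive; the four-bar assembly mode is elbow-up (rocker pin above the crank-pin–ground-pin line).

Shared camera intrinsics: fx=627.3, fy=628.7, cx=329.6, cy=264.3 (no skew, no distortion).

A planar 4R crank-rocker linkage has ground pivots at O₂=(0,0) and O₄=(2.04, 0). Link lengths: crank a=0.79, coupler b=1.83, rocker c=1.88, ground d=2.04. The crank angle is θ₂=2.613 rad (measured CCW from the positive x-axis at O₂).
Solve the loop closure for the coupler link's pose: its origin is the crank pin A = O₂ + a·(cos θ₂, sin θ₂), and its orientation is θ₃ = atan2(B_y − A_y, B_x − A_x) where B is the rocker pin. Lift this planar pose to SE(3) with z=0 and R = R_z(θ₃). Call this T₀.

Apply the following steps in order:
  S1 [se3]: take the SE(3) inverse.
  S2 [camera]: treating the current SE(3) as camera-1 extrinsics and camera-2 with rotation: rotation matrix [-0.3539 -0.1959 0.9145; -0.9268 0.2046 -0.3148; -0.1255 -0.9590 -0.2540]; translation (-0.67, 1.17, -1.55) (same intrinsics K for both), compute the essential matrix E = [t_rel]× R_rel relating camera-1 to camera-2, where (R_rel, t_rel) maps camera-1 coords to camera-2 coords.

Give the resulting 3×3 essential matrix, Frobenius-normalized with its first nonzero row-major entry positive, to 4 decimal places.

source (fourbar_fk): coupler pose = R=[0.8240 -0.5666 0.0000; 0.5666 0.8240 0.0000; 0.0000 0.0000 1.0000], t=(-0.6822, 0.3984, 0.0000)
after S1 (invert_se3): R=[0.8240 0.5666 0.0000; -0.5666 0.8240 0.0000; 0.0000 0.0000 1.0000], t=(0.3364, -0.7148, 0.0000)
after S2 (essential): [0.6356 0.0194 0.2790; -0.1094 0.1149 0.4784; -0.2861 0.1119 0.4115]

matrix = [0.6356 0.0194 0.2790; -0.1094 0.1149 0.4784; -0.2861 0.1119 0.4115]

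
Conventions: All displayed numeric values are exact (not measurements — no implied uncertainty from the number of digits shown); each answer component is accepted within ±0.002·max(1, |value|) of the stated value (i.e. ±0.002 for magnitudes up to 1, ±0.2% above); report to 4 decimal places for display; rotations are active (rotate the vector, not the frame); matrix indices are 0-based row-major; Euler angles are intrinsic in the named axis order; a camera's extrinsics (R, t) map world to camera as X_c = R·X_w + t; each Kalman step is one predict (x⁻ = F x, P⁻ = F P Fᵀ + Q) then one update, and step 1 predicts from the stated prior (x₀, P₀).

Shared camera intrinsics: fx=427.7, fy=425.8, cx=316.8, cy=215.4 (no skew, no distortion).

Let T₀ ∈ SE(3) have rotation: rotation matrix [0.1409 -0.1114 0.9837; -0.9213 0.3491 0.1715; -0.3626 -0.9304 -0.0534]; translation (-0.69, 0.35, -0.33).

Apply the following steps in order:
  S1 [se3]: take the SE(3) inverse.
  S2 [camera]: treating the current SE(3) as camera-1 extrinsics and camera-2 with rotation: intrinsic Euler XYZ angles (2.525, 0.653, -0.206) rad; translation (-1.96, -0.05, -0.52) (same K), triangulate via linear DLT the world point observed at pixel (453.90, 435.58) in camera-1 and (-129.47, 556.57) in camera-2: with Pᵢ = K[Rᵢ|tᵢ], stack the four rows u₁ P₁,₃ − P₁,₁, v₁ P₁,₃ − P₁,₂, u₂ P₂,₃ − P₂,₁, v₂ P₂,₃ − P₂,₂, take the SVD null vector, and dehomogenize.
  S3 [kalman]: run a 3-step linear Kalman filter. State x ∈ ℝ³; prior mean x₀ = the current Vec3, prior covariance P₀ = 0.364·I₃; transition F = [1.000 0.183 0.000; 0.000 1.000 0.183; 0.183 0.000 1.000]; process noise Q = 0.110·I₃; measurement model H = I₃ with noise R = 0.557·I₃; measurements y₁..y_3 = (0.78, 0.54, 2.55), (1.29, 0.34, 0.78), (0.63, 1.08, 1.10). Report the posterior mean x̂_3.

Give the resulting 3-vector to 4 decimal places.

result = (1.2152, 0.7132, 0.9580)

after S1 (invert_se3): R=[0.1409 -0.9212 -0.3626; -0.1114 0.3491 -0.9304; 0.9837 0.1715 -0.0534], t=(0.3000, -0.5061, 0.6011)
after S2 (triangulate): (1.6818, 0.4885, -1.9191)
after S3 (kf_track): (1.2152, 0.7132, 0.9580)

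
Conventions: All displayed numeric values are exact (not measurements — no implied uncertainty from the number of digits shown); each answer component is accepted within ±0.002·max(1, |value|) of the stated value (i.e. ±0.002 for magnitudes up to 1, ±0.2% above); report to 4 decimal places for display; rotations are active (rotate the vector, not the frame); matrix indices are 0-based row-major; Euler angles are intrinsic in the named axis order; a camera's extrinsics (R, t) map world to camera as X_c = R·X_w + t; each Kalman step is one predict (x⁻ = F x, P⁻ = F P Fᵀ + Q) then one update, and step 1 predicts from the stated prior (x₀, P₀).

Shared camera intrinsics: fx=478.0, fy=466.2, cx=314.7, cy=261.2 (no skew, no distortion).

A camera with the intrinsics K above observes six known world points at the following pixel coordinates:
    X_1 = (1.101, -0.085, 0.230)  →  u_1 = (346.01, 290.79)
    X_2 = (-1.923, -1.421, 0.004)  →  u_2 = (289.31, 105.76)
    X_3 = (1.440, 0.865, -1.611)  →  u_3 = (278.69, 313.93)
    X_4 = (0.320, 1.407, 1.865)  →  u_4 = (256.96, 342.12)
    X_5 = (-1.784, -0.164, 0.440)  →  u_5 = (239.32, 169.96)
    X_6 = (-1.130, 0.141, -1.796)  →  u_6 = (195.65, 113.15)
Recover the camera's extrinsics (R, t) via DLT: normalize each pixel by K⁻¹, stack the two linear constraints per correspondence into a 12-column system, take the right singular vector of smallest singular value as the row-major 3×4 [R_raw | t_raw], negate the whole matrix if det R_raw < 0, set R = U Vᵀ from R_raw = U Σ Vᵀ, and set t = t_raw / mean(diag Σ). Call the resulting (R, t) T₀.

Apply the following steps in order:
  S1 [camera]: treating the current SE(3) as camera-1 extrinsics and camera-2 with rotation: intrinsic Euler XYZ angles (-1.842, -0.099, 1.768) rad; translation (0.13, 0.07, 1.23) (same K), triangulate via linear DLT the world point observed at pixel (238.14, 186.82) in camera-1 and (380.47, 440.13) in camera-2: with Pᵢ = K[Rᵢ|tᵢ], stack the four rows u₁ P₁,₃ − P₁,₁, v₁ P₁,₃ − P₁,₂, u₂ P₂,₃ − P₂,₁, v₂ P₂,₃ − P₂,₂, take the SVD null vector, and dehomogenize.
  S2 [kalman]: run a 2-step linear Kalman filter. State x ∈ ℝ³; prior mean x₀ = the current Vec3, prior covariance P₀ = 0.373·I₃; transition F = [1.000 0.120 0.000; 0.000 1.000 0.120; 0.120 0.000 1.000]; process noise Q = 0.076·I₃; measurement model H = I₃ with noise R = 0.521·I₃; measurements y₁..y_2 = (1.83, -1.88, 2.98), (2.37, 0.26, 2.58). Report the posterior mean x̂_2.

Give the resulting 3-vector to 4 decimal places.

source (pnp_recover): camera pose = R=[0.6124 -0.7788 0.1355; 0.6919 0.6110 0.3846; -0.3823 -0.1417 0.9131], t=(-0.3400, -0.3800, 6.7901)
after S1 (triangulate): (-1.5646, 0.0323, 0.4996)
after S2 (kf_track): (0.9205, -0.1023, 2.0589)

result = (0.9205, -0.1023, 2.0589)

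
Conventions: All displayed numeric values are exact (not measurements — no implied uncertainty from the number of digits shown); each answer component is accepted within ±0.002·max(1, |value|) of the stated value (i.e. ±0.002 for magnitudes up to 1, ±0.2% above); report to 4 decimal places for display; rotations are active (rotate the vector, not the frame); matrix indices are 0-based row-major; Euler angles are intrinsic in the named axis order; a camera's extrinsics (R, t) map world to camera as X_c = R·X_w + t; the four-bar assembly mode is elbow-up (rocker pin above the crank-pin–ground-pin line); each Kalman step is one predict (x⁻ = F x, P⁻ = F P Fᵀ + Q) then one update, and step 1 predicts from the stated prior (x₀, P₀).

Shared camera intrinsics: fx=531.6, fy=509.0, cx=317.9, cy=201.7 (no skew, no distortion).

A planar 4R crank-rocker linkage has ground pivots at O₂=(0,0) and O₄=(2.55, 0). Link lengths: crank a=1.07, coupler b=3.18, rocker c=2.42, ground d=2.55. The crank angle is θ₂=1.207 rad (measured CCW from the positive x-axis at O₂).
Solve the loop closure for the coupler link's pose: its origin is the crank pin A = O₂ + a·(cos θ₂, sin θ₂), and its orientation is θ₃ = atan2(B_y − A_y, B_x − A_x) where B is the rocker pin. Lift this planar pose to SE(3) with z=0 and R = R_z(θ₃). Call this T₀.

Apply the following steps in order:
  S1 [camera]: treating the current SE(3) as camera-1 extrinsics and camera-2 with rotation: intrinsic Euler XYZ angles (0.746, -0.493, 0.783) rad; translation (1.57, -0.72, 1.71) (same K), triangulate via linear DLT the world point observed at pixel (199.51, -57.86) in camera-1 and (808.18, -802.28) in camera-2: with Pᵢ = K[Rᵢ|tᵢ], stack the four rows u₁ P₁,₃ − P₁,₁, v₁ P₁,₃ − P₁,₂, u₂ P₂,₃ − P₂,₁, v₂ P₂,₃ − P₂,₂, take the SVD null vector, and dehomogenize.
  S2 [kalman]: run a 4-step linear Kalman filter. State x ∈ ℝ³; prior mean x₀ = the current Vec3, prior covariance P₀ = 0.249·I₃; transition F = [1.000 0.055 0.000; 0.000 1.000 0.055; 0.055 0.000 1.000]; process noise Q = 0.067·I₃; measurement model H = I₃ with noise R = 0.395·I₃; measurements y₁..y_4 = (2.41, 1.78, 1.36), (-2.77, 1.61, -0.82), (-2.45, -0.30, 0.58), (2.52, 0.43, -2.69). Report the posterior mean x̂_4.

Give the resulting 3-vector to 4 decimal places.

source (fourbar_fk): coupler pose = R=[0.9116 -0.4111 0.0000; 0.4111 0.9116 0.0000; 0.0000 0.0000 1.0000], t=(0.3807, 1.0000, 0.0000)
after S1 (triangulate): (-1.1270, -1.0886, 0.8937)
after S2 (kf_track): (-0.0507, 0.4130, -0.6686)

result = (-0.0507, 0.4130, -0.6686)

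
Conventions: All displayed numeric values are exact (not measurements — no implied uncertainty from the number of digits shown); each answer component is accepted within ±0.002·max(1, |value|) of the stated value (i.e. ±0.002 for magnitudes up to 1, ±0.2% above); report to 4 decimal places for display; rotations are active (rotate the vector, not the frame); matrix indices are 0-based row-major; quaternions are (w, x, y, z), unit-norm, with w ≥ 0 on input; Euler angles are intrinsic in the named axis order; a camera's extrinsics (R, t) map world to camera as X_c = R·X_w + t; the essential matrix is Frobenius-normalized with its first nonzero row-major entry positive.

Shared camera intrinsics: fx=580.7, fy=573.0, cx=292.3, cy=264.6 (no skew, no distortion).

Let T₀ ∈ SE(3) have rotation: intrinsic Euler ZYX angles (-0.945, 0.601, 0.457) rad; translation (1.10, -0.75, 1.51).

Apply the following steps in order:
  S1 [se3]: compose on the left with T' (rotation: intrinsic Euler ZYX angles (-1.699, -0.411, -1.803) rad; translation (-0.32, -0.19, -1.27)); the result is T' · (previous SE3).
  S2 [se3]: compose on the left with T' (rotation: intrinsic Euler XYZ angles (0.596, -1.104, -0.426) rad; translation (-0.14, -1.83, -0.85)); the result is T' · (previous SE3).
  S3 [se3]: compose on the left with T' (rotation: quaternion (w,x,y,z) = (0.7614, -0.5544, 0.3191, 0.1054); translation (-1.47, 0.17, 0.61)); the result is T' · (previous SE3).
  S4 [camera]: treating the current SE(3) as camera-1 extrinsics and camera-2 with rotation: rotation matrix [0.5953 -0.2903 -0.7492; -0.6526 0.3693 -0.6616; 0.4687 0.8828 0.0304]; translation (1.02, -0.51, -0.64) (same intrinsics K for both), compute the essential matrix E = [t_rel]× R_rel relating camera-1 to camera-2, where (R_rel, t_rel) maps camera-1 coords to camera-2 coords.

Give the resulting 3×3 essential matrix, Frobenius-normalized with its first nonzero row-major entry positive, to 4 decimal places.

matrix = [0.0734 -0.3813 -0.4678; 0.6876 0.1167 -0.0631; -0.0684 -0.2486 -0.2712]

after S1 (compose_se3): R=[-0.4100 0.1547 0.8989; -0.0792 -0.9878 0.1339; 0.9087 -0.0163 0.4172], t=(1.1992, -1.2485, -0.4800)
after S2 (compose_se3): R=[-0.9942 -0.1057 0.0207; 0.0545 -0.6592 -0.7500; 0.0929 -0.7445 0.6612], t=(0.5479, -3.3486, -1.5194)
after S3 (compose_se3): R=[-0.7634 -0.0175 0.6457; 0.2967 -0.8975 0.3264; 0.5738 0.4407 0.6903], t=(0.1156, -2.5366, 2.6054)
after S4 (essential): [0.0734 -0.3813 -0.4678; 0.6876 0.1167 -0.0631; -0.0684 -0.2486 -0.2712]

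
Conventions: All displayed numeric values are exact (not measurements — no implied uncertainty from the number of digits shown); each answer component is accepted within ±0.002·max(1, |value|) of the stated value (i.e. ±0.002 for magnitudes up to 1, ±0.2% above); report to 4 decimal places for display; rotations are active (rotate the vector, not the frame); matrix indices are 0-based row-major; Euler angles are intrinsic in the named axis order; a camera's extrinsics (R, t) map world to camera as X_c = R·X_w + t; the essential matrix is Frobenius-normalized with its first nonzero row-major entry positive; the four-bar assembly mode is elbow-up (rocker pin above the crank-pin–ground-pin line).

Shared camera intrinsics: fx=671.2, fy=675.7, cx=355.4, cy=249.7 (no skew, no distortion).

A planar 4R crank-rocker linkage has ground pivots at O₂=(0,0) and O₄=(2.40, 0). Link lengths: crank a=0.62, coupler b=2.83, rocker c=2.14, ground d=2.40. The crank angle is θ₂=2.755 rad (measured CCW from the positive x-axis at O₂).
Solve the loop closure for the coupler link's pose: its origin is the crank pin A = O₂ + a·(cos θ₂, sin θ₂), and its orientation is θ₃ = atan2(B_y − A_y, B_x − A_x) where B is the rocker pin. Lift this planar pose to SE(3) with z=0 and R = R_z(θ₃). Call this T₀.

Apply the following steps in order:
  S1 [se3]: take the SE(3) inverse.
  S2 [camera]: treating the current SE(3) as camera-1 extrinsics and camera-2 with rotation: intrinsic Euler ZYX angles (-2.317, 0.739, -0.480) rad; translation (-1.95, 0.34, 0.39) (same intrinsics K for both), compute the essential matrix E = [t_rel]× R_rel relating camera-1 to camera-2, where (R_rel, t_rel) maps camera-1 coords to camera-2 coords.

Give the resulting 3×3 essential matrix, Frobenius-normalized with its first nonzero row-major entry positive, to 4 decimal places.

matrix = [0.0169 0.0224 0.3690; -0.4035 0.3764 0.3759; 0.3621 -0.2579 0.4687]

source (fourbar_fk): coupler pose = R=[0.7815 -0.6239 0.0000; 0.6239 0.7815 0.0000; 0.0000 0.0000 1.0000], t=(-0.5742, 0.2338, 0.0000)
after S1 (invert_se3): R=[0.7815 0.6239 0.0000; -0.6239 0.7815 0.0000; 0.0000 0.0000 1.0000], t=(0.3029, -0.5410, 0.0000)
after S2 (essential): [0.0169 0.0224 0.3690; -0.4035 0.3764 0.3759; 0.3621 -0.2579 0.4687]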